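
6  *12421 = 74526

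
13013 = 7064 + 5949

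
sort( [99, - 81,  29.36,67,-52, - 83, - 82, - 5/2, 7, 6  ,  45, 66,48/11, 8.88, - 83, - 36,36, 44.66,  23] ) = [ - 83, - 83, - 82, - 81, - 52, - 36, - 5/2, 48/11, 6,7, 8.88 , 23,29.36 , 36 , 44.66, 45,  66, 67, 99] 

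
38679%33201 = 5478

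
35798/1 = 35798 = 35798.00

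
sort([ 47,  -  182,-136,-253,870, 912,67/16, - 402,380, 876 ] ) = [ - 402, - 253,-182,-136,67/16,47,380, 870,876, 912]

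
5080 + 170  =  5250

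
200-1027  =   - 827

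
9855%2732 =1659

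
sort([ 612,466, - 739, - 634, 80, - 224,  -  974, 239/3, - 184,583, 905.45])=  [ - 974, - 739, - 634, - 224, - 184,239/3,80,466, 583, 612, 905.45 ]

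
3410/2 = 1705 = 1705.00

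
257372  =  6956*37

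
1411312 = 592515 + 818797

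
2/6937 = 2/6937 = 0.00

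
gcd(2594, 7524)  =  2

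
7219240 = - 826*(-8740 )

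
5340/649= 5340/649=8.23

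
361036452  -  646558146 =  - 285521694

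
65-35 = 30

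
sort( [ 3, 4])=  [ 3,4] 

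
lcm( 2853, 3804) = 11412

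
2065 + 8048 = 10113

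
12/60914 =6/30457 = 0.00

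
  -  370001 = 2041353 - 2411354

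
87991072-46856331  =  41134741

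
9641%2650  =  1691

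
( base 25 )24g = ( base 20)386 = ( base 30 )1fg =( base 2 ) 10101010110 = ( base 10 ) 1366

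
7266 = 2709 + 4557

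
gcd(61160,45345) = 5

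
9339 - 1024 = 8315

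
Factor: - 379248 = -2^4*3^1 * 7901^1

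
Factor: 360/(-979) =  - 2^3*3^2*5^1 * 11^( - 1 )*89^( - 1 ) 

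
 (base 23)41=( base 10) 93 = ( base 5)333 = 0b1011101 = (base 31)30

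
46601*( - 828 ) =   -  38585628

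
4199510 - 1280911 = 2918599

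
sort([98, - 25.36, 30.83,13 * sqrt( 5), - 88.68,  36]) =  [ - 88.68, - 25.36, 13*sqrt( 5) , 30.83,36, 98]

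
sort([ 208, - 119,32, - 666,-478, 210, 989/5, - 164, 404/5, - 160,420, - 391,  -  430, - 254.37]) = [  -  666, - 478, -430,- 391, - 254.37, - 164, - 160,  -  119,  32, 404/5, 989/5, 208,210,420] 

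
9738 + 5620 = 15358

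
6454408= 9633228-3178820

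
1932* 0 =0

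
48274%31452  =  16822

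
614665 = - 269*( - 2285)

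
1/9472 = 1/9472= 0.00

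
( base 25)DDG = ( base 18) 1826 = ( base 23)g02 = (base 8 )20422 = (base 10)8466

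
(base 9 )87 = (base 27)2p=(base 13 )61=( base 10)79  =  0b1001111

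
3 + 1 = 4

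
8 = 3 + 5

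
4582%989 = 626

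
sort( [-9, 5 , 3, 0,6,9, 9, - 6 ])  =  [ - 9, - 6, 0, 3, 5,6, 9,9 ]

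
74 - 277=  - 203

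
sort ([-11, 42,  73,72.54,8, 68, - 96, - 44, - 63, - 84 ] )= [ - 96, - 84, - 63, - 44, - 11,  8, 42,68, 72.54, 73 ]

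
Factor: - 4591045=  - 5^1* 918209^1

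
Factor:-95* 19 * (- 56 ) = 2^3*5^1* 7^1*19^2=101080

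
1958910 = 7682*255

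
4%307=4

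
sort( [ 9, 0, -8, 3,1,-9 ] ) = [-9,-8,0,1 , 3, 9 ]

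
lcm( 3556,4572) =32004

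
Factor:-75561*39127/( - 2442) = 2^( - 1 )*37^( - 1)  *89^1 * 283^1 *3557^1 = 89590159/74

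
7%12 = 7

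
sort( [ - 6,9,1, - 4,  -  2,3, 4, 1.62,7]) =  [  -  6, - 4, - 2, 1, 1.62, 3,4,7,9 ]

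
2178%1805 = 373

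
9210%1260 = 390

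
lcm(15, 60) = 60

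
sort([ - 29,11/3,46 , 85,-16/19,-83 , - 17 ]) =[ - 83, - 29, -17 , - 16/19, 11/3,46 , 85 ]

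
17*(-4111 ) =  - 69887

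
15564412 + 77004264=92568676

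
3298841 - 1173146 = 2125695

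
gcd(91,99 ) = 1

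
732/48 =61/4  =  15.25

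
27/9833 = 27/9833 = 0.00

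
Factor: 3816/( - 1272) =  - 3^1 = - 3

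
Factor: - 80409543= -3^1*761^1*35221^1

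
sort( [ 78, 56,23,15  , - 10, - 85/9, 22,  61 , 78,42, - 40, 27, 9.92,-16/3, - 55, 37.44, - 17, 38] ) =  [ - 55,-40, - 17,-10,-85/9, -16/3,9.92, 15,22,23,27, 37.44, 38,42, 56, 61,78, 78]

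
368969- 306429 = 62540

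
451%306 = 145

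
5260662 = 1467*3586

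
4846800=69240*70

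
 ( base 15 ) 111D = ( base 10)3628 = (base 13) 1861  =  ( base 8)7054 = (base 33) 3av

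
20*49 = 980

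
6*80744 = 484464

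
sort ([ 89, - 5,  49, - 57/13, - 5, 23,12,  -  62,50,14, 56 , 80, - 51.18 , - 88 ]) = [ - 88, - 62,-51.18, - 5 , - 5, - 57/13, 12, 14,23,49,  50, 56, 80, 89]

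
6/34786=3/17393  =  0.00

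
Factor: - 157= -157^1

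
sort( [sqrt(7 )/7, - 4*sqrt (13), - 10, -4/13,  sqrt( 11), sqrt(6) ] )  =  [ - 4 * sqrt( 13), - 10, - 4/13 , sqrt( 7 )/7 , sqrt(6), sqrt(11)]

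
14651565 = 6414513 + 8237052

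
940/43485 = 188/8697= 0.02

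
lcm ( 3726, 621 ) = 3726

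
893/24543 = 893/24543= 0.04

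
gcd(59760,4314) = 6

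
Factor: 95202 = 2^1 * 3^3*41^1*43^1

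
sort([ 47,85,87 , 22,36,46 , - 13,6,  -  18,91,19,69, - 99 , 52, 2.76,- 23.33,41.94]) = [ - 99, - 23.33 , - 18, - 13, 2.76,  6, 19,22,36, 41.94, 46,47, 52 , 69, 85,87,91 ] 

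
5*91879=459395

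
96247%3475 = 2422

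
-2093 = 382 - 2475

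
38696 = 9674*4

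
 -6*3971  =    -  23826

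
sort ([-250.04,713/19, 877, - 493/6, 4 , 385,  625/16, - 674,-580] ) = [ - 674,  -  580, - 250.04, - 493/6,4,713/19,625/16,385,877] 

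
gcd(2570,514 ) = 514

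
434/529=434/529 = 0.82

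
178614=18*9923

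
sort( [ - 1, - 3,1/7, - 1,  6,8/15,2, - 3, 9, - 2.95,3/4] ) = [-3, - 3, - 2.95, - 1, - 1,1/7,8/15,3/4,2,6,9] 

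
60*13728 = 823680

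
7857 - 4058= 3799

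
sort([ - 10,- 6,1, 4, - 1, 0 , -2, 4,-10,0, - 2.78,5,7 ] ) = [-10, - 10, - 6,  -  2.78, -2 , - 1,0, 0,1, 4,4,5, 7 ]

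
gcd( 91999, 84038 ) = 1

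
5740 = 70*82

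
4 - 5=-1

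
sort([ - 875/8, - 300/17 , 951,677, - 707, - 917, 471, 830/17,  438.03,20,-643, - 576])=[ - 917 , - 707, - 643, - 576, - 875/8, - 300/17,20, 830/17,438.03,471, 677, 951]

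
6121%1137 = 436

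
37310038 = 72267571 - 34957533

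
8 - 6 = 2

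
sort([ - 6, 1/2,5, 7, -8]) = [ - 8, - 6,1/2,5 , 7]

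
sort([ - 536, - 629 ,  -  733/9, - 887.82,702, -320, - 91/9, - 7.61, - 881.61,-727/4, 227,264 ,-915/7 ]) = [- 887.82, - 881.61  ,-629, - 536,-320, - 727/4, - 915/7,-733/9 , - 91/9, - 7.61, 227, 264,702] 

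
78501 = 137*573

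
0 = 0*31543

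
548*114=62472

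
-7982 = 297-8279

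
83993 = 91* 923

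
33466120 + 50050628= 83516748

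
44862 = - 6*( - 7477 )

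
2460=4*615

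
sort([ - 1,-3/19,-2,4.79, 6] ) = [ - 2, - 1, - 3/19 , 4.79,6 ]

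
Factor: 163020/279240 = 2^( - 1)*11^1 * 19^1*179^( - 1)= 209/358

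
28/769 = 28/769 = 0.04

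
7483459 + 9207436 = 16690895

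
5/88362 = 5/88362 = 0.00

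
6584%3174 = 236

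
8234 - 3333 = 4901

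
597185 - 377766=219419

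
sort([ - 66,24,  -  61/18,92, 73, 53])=[ - 66, - 61/18,24,53,73,92]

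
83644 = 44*1901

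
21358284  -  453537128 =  - 432178844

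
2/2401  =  2/2401 = 0.00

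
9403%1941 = 1639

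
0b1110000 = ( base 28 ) 40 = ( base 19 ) 5h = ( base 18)64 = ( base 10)112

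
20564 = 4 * 5141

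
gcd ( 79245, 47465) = 5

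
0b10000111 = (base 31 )4b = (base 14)99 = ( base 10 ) 135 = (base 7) 252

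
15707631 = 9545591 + 6162040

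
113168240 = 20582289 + 92585951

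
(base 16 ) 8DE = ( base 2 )100011011110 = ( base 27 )332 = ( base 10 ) 2270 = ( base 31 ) 2B7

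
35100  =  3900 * 9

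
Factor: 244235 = 5^1 * 48847^1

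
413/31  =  13 + 10/31 = 13.32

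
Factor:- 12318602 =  -2^1 * 211^1 * 29191^1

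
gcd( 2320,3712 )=464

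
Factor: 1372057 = 857^1*1601^1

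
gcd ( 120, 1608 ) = 24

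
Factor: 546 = 2^1 * 3^1*7^1*13^1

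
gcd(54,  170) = 2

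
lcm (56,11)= 616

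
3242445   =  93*34865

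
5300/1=5300 = 5300.00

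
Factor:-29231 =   -  29231^1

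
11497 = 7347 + 4150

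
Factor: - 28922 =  - 2^1*14461^1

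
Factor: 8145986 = 2^1*293^1*13901^1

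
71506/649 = 71506/649=110.18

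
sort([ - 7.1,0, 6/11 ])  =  [ - 7.1,0 , 6/11 ]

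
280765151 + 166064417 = 446829568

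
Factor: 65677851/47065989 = 21892617/15688663 = 3^2*17^2*19^1*443^1*1201^ (  -  1 )*13063^( - 1) 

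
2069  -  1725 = 344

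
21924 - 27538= -5614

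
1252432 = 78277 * 16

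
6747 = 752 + 5995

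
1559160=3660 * 426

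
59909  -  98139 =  - 38230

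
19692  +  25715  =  45407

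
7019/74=7019/74=94.85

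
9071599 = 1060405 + 8011194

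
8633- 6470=2163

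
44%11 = 0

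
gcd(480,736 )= 32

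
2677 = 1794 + 883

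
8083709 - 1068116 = 7015593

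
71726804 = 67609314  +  4117490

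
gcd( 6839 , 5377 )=1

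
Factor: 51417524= 2^2 *12854381^1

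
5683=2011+3672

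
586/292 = 293/146= 2.01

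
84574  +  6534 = 91108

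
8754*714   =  6250356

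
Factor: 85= 5^1*17^1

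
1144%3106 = 1144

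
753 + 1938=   2691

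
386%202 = 184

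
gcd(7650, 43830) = 90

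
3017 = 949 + 2068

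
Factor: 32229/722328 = 10743/240776  =  2^( - 3)*3^1*3581^1*30097^( - 1 ) 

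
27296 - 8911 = 18385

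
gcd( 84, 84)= 84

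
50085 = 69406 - 19321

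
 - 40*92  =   - 3680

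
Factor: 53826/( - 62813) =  - 2^1* 3^1*23^( - 1)*2731^( - 1)*8971^1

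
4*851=3404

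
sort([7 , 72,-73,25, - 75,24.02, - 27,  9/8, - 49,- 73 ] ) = [-75, - 73 , - 73, - 49, - 27,9/8 , 7, 24.02,25,72]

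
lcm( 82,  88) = 3608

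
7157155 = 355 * 20161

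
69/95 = 69/95 =0.73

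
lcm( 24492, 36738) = 73476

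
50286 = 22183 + 28103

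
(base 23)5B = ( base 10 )126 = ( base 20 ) 66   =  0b1111110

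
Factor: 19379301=3^1*6459767^1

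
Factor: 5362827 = 3^1*173^1*10333^1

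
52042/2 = 26021 = 26021.00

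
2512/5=2512/5 = 502.40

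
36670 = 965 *38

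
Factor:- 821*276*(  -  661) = 2^2 *3^1*23^1 * 661^1 * 821^1 = 149779956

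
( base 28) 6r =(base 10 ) 195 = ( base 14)dd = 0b11000011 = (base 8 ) 303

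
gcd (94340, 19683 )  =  1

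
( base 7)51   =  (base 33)13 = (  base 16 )24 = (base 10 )36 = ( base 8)44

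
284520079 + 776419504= 1060939583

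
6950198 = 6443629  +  506569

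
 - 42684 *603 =  -  25738452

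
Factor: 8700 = 2^2*3^1*5^2*29^1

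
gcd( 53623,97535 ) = 1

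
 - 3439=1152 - 4591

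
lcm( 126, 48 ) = 1008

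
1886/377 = 1886/377 = 5.00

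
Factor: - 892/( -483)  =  2^2*3^( - 1)*7^(- 1)*23^(-1)*223^1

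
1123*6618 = 7432014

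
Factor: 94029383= 7^2*1918967^1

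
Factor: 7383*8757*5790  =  374340470490 = 2^1 * 3^4*5^1*7^1*23^1 * 107^1*139^1*193^1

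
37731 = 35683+2048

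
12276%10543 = 1733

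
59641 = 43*1387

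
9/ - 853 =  - 1 + 844/853 = - 0.01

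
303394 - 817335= - 513941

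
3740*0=0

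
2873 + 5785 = 8658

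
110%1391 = 110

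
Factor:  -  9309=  - 3^1*29^1*107^1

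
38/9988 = 19/4994 = 0.00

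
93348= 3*31116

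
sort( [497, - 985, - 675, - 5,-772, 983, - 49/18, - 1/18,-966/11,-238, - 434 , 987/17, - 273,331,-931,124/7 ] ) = [ - 985, - 931, - 772, -675,-434, - 273,-238, - 966/11,  -  5, - 49/18,-1/18, 124/7,  987/17, 331,497,983]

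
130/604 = 65/302=0.22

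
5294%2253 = 788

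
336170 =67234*5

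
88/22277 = 88/22277 = 0.00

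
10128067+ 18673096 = 28801163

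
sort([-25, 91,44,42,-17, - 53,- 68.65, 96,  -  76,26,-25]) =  [-76,-68.65, - 53,-25,-25, - 17, 26,42,44, 91,96] 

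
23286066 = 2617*8898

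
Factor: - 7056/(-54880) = 9/70 = 2^(  -  1 )*3^2 * 5^( - 1 ) * 7^( - 1)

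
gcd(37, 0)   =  37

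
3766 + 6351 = 10117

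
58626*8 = 469008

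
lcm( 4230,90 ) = 4230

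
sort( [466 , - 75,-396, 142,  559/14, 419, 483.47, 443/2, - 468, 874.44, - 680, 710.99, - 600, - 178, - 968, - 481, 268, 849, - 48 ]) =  [ - 968, - 680,- 600, - 481, - 468 , - 396,-178 , - 75, - 48, 559/14,142 , 443/2, 268,419, 466,  483.47,710.99,849, 874.44 ] 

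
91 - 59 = 32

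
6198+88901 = 95099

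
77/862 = 77/862 =0.09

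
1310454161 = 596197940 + 714256221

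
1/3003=1/3003 = 0.00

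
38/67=38/67 = 0.57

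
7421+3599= 11020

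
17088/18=949 + 1/3 = 949.33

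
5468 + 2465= 7933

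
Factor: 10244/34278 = 2^1*3^ ( - 1 )*  13^1 * 29^ ( - 1) = 26/87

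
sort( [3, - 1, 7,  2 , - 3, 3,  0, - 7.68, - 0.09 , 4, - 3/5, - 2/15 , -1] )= [ - 7.68, - 3 , - 1,  -  1,  -  3/5 , - 2/15,- 0.09,  0, 2, 3,3, 4,7 ] 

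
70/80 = 7/8 = 0.88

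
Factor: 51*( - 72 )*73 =-2^3*3^3*17^1*73^1 = - 268056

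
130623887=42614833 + 88009054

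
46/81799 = 46/81799 = 0.00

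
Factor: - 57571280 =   -  2^4*5^1* 13^1*197^1*281^1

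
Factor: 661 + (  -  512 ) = 149 = 149^1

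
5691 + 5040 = 10731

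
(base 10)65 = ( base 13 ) 50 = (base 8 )101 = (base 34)1V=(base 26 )2d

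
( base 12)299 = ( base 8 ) 625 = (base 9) 500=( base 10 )405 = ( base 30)DF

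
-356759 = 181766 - 538525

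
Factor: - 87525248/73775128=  - 10940656/9221891=- 2^4 * 7^( - 1 ) * 17^1 * 19^1*29^1*73^1*1317413^(  -  1 )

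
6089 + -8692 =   -  2603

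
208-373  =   - 165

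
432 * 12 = 5184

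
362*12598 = 4560476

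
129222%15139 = 8110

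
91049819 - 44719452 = 46330367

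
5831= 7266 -1435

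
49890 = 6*8315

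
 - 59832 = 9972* (  -  6)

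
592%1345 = 592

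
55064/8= 6883 = 6883.00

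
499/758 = 499/758 = 0.66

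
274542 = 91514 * 3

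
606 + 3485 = 4091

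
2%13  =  2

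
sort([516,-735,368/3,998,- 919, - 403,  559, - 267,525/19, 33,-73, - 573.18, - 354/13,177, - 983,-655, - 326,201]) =[ - 983, - 919, - 735, - 655, - 573.18, - 403, - 326,  -  267,-73,-354/13, 525/19, 33,368/3 , 177, 201, 516,559,998]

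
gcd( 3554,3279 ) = 1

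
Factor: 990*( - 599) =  - 593010 = -2^1*3^2 * 5^1* 11^1*599^1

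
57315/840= 68 + 13/56 = 68.23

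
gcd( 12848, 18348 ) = 44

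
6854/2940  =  3427/1470 = 2.33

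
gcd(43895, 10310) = 5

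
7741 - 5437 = 2304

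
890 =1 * 890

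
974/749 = 1 +225/749=1.30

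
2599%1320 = 1279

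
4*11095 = 44380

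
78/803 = 78/803 = 0.10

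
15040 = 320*47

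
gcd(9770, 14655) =4885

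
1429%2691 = 1429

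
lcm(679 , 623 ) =60431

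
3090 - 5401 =- 2311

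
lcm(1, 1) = 1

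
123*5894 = 724962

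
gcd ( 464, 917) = 1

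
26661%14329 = 12332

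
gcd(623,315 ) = 7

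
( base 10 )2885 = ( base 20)745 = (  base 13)140c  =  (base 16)b45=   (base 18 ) 8g5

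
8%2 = 0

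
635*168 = 106680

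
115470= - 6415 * ( - 18)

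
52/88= 13/22= 0.59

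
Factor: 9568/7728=26/21 = 2^1*3^( - 1)* 7^( - 1 )*13^1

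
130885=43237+87648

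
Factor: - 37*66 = - 2^1* 3^1*11^1 * 37^1 = - 2442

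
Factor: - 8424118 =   -  2^1  *23^1*367^1*499^1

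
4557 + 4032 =8589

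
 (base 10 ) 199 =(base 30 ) 6J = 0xc7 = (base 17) bc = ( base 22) 91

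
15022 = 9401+5621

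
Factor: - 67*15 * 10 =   -  10050 = - 2^1 *3^1*5^2 * 67^1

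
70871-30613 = 40258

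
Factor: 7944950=2^1 * 5^2* 13^1 * 17^1 * 719^1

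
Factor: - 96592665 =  - 3^1 * 5^1*13^1*495347^1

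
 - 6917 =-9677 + 2760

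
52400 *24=1257600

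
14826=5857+8969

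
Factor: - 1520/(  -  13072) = 5/43 = 5^1*43^ ( - 1 ) 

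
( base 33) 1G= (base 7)100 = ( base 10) 49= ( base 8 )61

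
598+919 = 1517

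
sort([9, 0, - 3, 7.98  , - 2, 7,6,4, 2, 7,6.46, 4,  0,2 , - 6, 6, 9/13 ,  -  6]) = [  -  6,-6,-3, - 2,0,0,9/13,  2, 2 , 4,  4,6, 6,6.46, 7,7 , 7.98, 9] 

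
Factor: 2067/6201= 3^ ( - 1) = 1/3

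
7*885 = 6195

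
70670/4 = 35335/2 =17667.50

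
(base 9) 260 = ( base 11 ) 187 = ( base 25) 8g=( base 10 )216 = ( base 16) D8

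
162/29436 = 27/4906 = 0.01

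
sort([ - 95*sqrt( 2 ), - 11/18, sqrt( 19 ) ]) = [ - 95* sqrt( 2 ), - 11/18,sqrt( 19 )]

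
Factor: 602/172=7/2  =  2^ ( - 1)*7^1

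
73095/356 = 73095/356 = 205.32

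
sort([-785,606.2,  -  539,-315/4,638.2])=[-785,- 539, - 315/4, 606.2, 638.2] 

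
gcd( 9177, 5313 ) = 483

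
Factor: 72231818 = 2^1*36115909^1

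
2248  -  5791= -3543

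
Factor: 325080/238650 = 252/185 = 2^2*3^2*5^(-1) * 7^1*37^ ( - 1)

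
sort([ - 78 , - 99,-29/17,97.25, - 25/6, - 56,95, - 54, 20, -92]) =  [ - 99, - 92,-78, - 56, -54, - 25/6,-29/17 , 20 , 95,97.25]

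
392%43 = 5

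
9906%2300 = 706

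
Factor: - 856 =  - 2^3* 107^1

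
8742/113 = 77 + 41/113 = 77.36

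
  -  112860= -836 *135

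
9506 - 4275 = 5231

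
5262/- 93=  - 1754/31 =- 56.58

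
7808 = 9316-1508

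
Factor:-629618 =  - 2^1*11^1*28619^1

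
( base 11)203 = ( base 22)B3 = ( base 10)245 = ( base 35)70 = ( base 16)F5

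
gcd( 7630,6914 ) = 2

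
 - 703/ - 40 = 703/40  =  17.57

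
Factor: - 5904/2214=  - 8/3= - 2^3*3^( - 1)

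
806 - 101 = 705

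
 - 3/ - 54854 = 3/54854 = 0.00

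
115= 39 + 76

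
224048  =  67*3344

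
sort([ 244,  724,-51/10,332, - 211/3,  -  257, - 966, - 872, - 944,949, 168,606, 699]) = [ - 966,-944, - 872 , - 257, - 211/3, - 51/10, 168,244,332,  606, 699,  724,949 ]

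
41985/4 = 10496 + 1/4 = 10496.25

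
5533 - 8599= - 3066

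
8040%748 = 560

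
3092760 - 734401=2358359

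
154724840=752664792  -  597939952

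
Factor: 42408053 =47^1*902299^1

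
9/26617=9/26617 = 0.00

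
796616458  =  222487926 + 574128532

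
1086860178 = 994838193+92021985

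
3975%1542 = 891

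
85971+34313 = 120284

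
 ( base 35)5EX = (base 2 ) 1100111111000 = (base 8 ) 14770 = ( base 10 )6648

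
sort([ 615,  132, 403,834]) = [ 132,403, 615,834]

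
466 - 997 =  - 531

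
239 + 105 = 344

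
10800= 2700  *4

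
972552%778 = 52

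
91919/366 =91919/366 = 251.14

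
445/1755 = 89/351= 0.25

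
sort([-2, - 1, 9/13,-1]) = [ - 2, - 1, - 1,9/13] 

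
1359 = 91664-90305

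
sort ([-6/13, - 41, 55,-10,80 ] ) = [-41, - 10,-6/13,55,80]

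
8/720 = 1/90= 0.01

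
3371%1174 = 1023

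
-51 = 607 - 658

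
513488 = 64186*8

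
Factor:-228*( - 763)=173964  =  2^2*3^1 * 7^1*19^1*109^1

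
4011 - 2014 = 1997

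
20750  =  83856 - 63106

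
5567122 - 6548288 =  - 981166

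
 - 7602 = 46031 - 53633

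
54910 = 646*85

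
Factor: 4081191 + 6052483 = 10133674 = 2^1 * 5066837^1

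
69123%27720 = 13683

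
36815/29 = 36815/29 = 1269.48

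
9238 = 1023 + 8215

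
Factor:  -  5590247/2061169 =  - 11^(-1 )*13^1*187379^(-1)*430019^1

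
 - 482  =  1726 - 2208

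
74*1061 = 78514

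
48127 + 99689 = 147816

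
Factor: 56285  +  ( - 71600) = -3^1 * 5^1*1021^1 = - 15315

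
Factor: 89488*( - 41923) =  - 3751605424 =- 2^4*7^2*17^1 * 47^1*53^1 * 113^1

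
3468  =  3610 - 142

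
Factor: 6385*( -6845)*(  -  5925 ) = 258954050625 = 3^1*5^4 * 37^2*79^1*1277^1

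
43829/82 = 1069/2  =  534.50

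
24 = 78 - 54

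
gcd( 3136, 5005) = 7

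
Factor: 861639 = 3^1*503^1*571^1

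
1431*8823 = 12625713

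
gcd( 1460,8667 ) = 1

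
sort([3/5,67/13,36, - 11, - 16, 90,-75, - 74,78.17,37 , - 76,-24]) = [-76, - 75, -74, - 24,  -  16,-11,3/5, 67/13,36, 37, 78.17, 90]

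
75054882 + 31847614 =106902496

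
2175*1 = 2175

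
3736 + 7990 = 11726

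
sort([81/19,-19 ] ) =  [ - 19 , 81/19]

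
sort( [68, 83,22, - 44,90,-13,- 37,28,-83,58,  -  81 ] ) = [-83, - 81, - 44, - 37, - 13,22, 28, 58,68,83,90]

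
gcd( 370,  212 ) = 2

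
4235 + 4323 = 8558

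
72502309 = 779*93071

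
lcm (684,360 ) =6840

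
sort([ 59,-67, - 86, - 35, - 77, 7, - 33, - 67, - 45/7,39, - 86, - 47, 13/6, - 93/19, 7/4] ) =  [-86, - 86, - 77 , - 67, - 67,- 47, - 35 , - 33, - 45/7, - 93/19, 7/4, 13/6,7,39, 59 ] 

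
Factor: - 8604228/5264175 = -2^2*5^(-2 )*7^( -1)*37^ (-1)*157^1 *271^(-1)*4567^1=- 2868076/1754725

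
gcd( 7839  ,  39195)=7839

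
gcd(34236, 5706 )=5706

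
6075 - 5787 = 288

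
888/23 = 38 +14/23 = 38.61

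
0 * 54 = 0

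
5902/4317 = 5902/4317  =  1.37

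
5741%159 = 17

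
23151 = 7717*3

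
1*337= 337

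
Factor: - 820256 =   -  2^5  *25633^1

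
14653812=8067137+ 6586675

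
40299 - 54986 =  - 14687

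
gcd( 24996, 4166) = 4166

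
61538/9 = 61538/9= 6837.56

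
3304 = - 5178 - -8482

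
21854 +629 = 22483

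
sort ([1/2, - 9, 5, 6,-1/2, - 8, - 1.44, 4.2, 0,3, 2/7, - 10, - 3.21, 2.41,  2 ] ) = [ - 10, - 9,-8, - 3.21,  -  1.44,  -  1/2 , 0,2/7, 1/2, 2 , 2.41, 3, 4.2, 5 , 6]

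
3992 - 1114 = 2878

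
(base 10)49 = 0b110001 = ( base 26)1N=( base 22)25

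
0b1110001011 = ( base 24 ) 1dj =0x38B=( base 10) 907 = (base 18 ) 2E7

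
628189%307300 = 13589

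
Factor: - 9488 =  - 2^4*593^1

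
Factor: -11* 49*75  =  -3^1*5^2*7^2*11^1 = -40425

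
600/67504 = 75/8438 = 0.01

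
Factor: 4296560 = 2^4*5^1*43^1*1249^1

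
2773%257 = 203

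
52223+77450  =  129673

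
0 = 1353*0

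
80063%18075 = 7763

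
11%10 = 1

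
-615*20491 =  - 12601965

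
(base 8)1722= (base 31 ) 10h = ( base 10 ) 978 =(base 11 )80a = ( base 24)1gi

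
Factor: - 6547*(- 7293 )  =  3^1*11^1*13^1*17^1*6547^1 =47747271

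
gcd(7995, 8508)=3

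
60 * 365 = 21900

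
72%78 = 72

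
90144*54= 4867776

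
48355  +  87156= 135511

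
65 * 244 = 15860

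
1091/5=1091/5 = 218.20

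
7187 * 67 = 481529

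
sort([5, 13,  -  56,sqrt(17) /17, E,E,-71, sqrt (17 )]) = [ - 71, - 56 , sqrt (17)/17, E, E,sqrt(17),  5, 13 ] 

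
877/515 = 877/515=1.70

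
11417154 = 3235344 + 8181810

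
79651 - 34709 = 44942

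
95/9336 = 95/9336 = 0.01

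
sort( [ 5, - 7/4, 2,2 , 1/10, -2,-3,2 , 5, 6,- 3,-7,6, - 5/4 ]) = [-7,-3,- 3, - 2,  -  7/4, - 5/4, 1/10,2, 2,  2,5,5,6,6 ] 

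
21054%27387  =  21054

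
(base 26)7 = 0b111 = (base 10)7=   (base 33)7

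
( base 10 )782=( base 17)2c0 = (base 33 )NN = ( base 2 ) 1100001110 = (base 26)142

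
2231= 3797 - 1566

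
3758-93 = 3665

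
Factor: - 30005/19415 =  - 17/11= - 11^(  -  1 ) *17^1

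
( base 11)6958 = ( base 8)21662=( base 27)CEC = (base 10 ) 9138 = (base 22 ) ij8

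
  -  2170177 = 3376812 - 5546989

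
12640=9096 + 3544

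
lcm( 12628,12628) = 12628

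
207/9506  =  207/9506=0.02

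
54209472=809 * 67008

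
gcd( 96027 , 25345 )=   1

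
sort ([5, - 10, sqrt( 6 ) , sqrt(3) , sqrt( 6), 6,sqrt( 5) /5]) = [ - 10, sqrt(5)/5,  sqrt(3), sqrt( 6), sqrt(6 ),5,6 ]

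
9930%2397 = 342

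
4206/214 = 2103/107 = 19.65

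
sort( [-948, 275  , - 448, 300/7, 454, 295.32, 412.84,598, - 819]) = [-948, - 819, - 448,300/7, 275, 295.32,412.84, 454, 598 ]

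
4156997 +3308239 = 7465236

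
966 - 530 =436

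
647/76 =8 + 39/76 = 8.51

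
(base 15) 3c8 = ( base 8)1537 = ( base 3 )1011222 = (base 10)863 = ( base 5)11423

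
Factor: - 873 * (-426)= 2^1*3^3*71^1*97^1   =  371898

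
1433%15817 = 1433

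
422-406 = 16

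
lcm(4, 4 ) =4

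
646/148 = 323/74 = 4.36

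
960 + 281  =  1241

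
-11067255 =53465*(-207 ) 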